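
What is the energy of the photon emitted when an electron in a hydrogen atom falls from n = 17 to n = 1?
13.558621 eV

The energy levels are E_n = -13.6057 eV / n².

Energy at n = 17: E_17 = -13.6057 / 17² = -0.047078547 eV
Energy at n = 1: E_1 = -13.6057 / 1² = -13.605700000 eV

For emission (electron falling to lower state), the photon energy is:
E_photon = E_17 - E_1 = |-0.047078547 - (-13.605700000)|
E_photon = 13.558621 eV

This energy is carried away by the emitted photon.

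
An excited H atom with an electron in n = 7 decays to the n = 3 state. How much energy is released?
1.234077 eV

The energy levels are E_n = -13.6057 eV / n².

Energy at n = 7: E_7 = -13.6057 / 7² = -0.277667347 eV
Energy at n = 3: E_3 = -13.6057 / 3² = -1.511744444 eV

For emission (electron falling to lower state), the photon energy is:
E_photon = E_7 - E_3 = |-0.277667347 - (-1.511744444)|
E_photon = 1.234077 eV

This energy is carried away by the emitted photon.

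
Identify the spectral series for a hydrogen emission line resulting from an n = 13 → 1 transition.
Lyman series

The spectral series in hydrogen are named based on the final (lower) energy level:
- Lyman series: n_final = 1 (ultraviolet)
- Balmer series: n_final = 2 (visible/near-UV)
- Paschen series: n_final = 3 (infrared)
- Brackett series: n_final = 4 (infrared)
- Pfund series: n_final = 5 (far infrared)

Since this transition ends at n = 1, it belongs to the Lyman series.

For reference, this 13 → 1 line has photon energy
ΔE = 13.6057 eV × (1/1² - 1/13²) = 13.5252 eV,
corresponding to wavelength λ = hc/ΔE = 1239.84 eV·nm / 13.5252 eV = 91.67 nm in the ultraviolet region.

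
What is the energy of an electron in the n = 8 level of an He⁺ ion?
-0.8504 eV

For hydrogen-like ions, the energy levels scale with Z²:
E_n = -13.6057 Z² / n² eV

For He⁺ (Z = 2) at n = 8:
E_8 = -13.6057 × 2² / 8²
E_8 = -13.6057 × 4 / 64
E_8 = -54.4228 / 64
E_8 = -0.8504 eV

The energy is 4 times more negative than hydrogen at the same n due to the stronger nuclear charge.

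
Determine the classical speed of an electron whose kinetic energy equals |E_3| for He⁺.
1.4585e+06 m/s (or 0.4865% of c)

The binding energy at n = 3 for He⁺ is:
E_3 = -13.6057 × 2²/3² = -6.0469778 eV
|E_3| = 6.0469778 eV

Convert to Joules:
KE = 6.0469778 eV × (1.602177 × 10⁻¹⁹ J/eV) = 9.688329e-19 J

Using KE = ½mv²:
v = √(2·KE/m_e)
v = √(2 × 9.688329e-19 J / 9.10938 × 10⁻³¹ kg)
v = 1.4585e+06 m/s

This is approximately 0.4865% the speed of light.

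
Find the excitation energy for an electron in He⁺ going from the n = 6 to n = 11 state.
1.061969 eV

The energy levels of a hydrogen-like atom are E_n = -13.6057 Z² eV / n².

Energy at n = 6: E_6 = -13.6057 × 2² / 6² = -1.511744444 eV
Energy at n = 11: E_11 = -13.6057 × 2² / 11² = -0.449775207 eV

The excitation energy is the difference:
ΔE = E_11 - E_6
ΔE = -0.449775207 - (-1.511744444)
ΔE = 1.061969 eV

Since this is positive, energy must be absorbed (photon absorption).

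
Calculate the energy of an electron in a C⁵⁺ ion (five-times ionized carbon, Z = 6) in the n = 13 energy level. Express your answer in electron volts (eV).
-2.898 eV

The energy levels of a hydrogen-like atom are given by:
E_n = -13.6057 Z² / n² eV  (with Z = 6 for C⁵⁺)

For n = 13:
E_13 = -13.6057 × 6² / 13²
E_13 = -13.6057 × 36 / 169
E_13 = -2.898 eV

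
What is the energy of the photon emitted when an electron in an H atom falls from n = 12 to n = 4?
0.75587 eV

The energy levels are E_n = -13.6057 eV / n².

Energy at n = 12: E_12 = -13.6057 / 12² = -0.09448403 eV
Energy at n = 4: E_4 = -13.6057 / 4² = -0.85035625 eV

For emission (electron falling to lower state), the photon energy is:
E_photon = E_12 - E_4 = |-0.09448403 - (-0.85035625)|
E_photon = 0.75587 eV

This energy is carried away by the emitted photon.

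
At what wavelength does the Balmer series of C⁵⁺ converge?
10.12517 nm

The series limit corresponds to the transition from n = ∞ to n = 2.
This is the highest energy (shortest wavelength) transition in the Balmer series.

E_∞ = 0 eV
E_2 = -13.6057 × 6² / 2² = -122.4513000 eV

Energy at series limit:
ΔE = E_∞ - E_2 = 0 - (-122.4513000) = 122.4513000 eV
λ = hc/E = 1239.84 eV·nm / 122.4513000 eV = 10.12517 nm

This energy equals the ionization energy from the n = 2 state of C⁵⁺.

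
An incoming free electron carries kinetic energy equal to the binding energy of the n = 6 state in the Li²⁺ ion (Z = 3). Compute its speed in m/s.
1.094e+06 m/s (or 0.36487% of c)

The binding energy at n = 6 for Li²⁺ is:
E_6 = -13.6057 × 3²/6² = -3.4014250 eV
|E_6| = 3.4014250 eV

Convert to Joules:
KE = 3.4014250 eV × (1.602177 × 10⁻¹⁹ J/eV) = 5.44968e-19 J

Using KE = ½mv²:
v = √(2·KE/m_e)
v = √(2 × 5.44968e-19 J / 9.10938 × 10⁻³¹ kg)
v = 1.094e+06 m/s

This is approximately 0.36487% the speed of light.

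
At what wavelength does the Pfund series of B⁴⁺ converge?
91.12651 nm

The series limit corresponds to the transition from n = ∞ to n = 5.
This is the highest energy (shortest wavelength) transition in the Pfund series.

E_∞ = 0 eV
E_5 = -13.6057 × 5² / 5² = -13.6057000 eV

Energy at series limit:
ΔE = E_∞ - E_5 = 0 - (-13.6057000) = 13.6057000 eV
λ = hc/E = 1239.84 eV·nm / 13.6057000 eV = 91.12651 nm

This energy equals the ionization energy from the n = 5 state of B⁴⁺.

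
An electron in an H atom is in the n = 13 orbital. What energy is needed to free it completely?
0.08051 eV

The ionization energy is the energy needed to remove the electron completely (n → ∞).

For hydrogen, E_n = -13.6057 eV / n².

At n = 13: E_13 = -13.6057 / 13² = -0.08050710 eV
At n = ∞: E_∞ = 0 eV

Ionization energy = E_∞ - E_13 = 0 - (-0.08050710) = 0.08050710 eV
Ionization energy ≈ 0.08051 eV

This is also called the binding energy of the electron in state n = 13.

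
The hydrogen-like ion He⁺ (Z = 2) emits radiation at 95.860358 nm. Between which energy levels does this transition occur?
n = 9 → n = 2

First, find the photon energy from the wavelength (hc = 1239.84 eV·nm):
E = hc/λ = 1239.84 eV·nm / 95.860358 nm = 12.933814 eV

The energy levels of He⁺ satisfy E_n = -13.6057 × 2² / n² eV, so an emission n_i → n_f releases
ΔE = 13.6057 × 2² × (1/n_f² − 1/n_i²) eV.

Setting ΔE equal to the photon energy:
1/n_f² − 1/n_i² = 12.933814 / (13.6057 × 2²) = 0.23765433

Since 1/n_i² must be positive, we need 1/n_f² > 0.23765433, i.e. n_f ≤ 2. For each allowed n_f, solve n_i = (1/n_f² − 0.23765433)^(−1/2) and check whether it is a whole number:
  n_f = 1: 1/n_i² = 1.00000000 − 0.23765433 = 0.76234567 → n_i = 1.145  (not an integer) ✗
  n_f = 2: 1/n_i² = 0.25000000 − 0.23765433 = 0.01234567 → n_i = 9.000  → integer, n_i = 9 ✓

Only n_f = 2 gives an integer upper level, n_i = 9.

The transition is from n = 9 to n = 2 (emission).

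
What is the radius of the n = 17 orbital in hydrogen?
15.2932 nm (or 152.9322 Å)

The Bohr radius formula is:
r_n = n² a₀ / Z

where a₀ = 0.0529177 nm is the Bohr radius.

For H (Z = 1) at n = 17:
r_17 = 17² × 0.0529177 nm / 1
r_17 = 289 × 0.0529177 nm / 1
r_17 = 15.29322 nm / 1
r_17 = 15.2932 nm

The electron orbits at approximately 15.2932 nm from the nucleus.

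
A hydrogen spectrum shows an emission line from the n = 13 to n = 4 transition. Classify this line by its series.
Brackett series

The spectral series in hydrogen are named based on the final (lower) energy level:
- Lyman series: n_final = 1 (ultraviolet)
- Balmer series: n_final = 2 (visible/near-UV)
- Paschen series: n_final = 3 (infrared)
- Brackett series: n_final = 4 (infrared)
- Pfund series: n_final = 5 (far infrared)

Since this transition ends at n = 4, it belongs to the Brackett series.

For reference, this 13 → 4 line has photon energy
ΔE = 13.6057 eV × (1/4² - 1/13²) = 0.76984915 eV,
corresponding to wavelength λ = hc/ΔE = 1239.84 eV·nm / 0.76984915 eV = 1610.50 nm in the infrared region.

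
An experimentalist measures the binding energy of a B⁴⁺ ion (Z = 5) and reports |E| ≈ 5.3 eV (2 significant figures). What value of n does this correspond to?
n = 8

The exact energy levels follow E_n = -13.6057 Z² / n² eV with Z = 5.

The measured value (-5.3 eV) is reported to only 2 significant figures, so we must test candidate n values and see which one matches to that precision.

Candidate energies:
  n = 6:  E = -13.6057 × 5² / 6² = -9.44840 eV
  n = 7:  E = -13.6057 × 5² / 7² = -6.94168 eV
  n = 8:  E = -13.6057 × 5² / 8² = -5.31473 eV  ← matches
  n = 9:  E = -13.6057 × 5² / 9² = -4.19929 eV
  n = 10:  E = -13.6057 × 5² / 10² = -3.40143 eV

Checking against the measurement of -5.3 eV (2 sig figs), only n = 8 agrees:
E_8 = -5.31473 eV, which rounds to -5.3 eV ✓

Therefore n = 8.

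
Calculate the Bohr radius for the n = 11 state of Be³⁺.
1.6008 nm (or 16.0076 Å)

The Bohr radius formula is:
r_n = n² a₀ / Z

where a₀ = 0.0529177 nm is the Bohr radius.

For Be³⁺ (Z = 4) at n = 11:
r_11 = 11² × 0.0529177 nm / 4
r_11 = 121 × 0.0529177 nm / 4
r_11 = 6.40304 nm / 4
r_11 = 1.6008 nm

The electron orbits at approximately 1.6008 nm from the nucleus.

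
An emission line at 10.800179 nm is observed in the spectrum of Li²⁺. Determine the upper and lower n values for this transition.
n = 4 → n = 1

First, find the photon energy from the wavelength (hc = 1239.84 eV·nm):
E = hc/λ = 1239.84 eV·nm / 10.800179 nm = 114.79810 eV

The energy levels of Li²⁺ satisfy E_n = -13.6057 × 3² / n² eV, so an emission n_i → n_f releases
ΔE = 13.6057 × 3² × (1/n_f² − 1/n_i²) eV.

Setting ΔE equal to the photon energy:
1/n_f² − 1/n_i² = 114.79810 / (13.6057 × 3²) = 0.93750005

Since 1/n_i² must be positive, we need 1/n_f² > 0.93750005, i.e. n_f ≤ 1. For each allowed n_f, solve n_i = (1/n_f² − 0.93750005)^(−1/2) and check whether it is a whole number:
  n_f = 1: 1/n_i² = 1.00000000 − 0.93750005 = 0.06249995 → n_i = 4.000  → integer, n_i = 4 ✓

Only n_f = 1 gives an integer upper level, n_i = 4.

The transition is from n = 4 to n = 1 (emission).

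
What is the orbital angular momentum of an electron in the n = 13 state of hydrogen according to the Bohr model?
1.371e-33 J·s (or 13ℏ)

In the Bohr model, angular momentum is quantized:
L = nℏ

where ℏ = h/(2π) = 1.05457e-34 J·s

For n = 13:
L = 13 × 1.05457e-34 J·s
L = 1.371e-33 J·s

This can also be written as L = 13ℏ.
The angular momentum is an integer multiple of the reduced Planck constant.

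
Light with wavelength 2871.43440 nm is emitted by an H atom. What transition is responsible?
n = 11 → n = 5

First, find the photon energy from the wavelength (hc = 1239.84 eV·nm):
E = hc/λ = 1239.84 eV·nm / 2871.43440 nm = 0.43178420 eV

The energy levels of hydrogen satisfy E_n = -13.6057 / n² eV, so an emission n_i → n_f releases
ΔE = 13.6057 × (1/n_f² − 1/n_i²) eV.

Setting ΔE equal to the photon energy:
1/n_f² − 1/n_i² = 0.43178420 / 13.6057 = 0.031735537

Since 1/n_i² must be positive, we need 1/n_f² > 0.031735537, i.e. n_f ≤ 5. For each allowed n_f, solve n_i = (1/n_f² − 0.031735537)^(−1/2) and check whether it is a whole number:
  n_f = 1: 1/n_i² = 1.000000000 − 0.031735537 = 0.968264463 → n_i = 1.016  (not an integer) ✗
  n_f = 2: 1/n_i² = 0.250000000 − 0.031735537 = 0.218264463 → n_i = 2.140  (not an integer) ✗
  n_f = 3: 1/n_i² = 0.111111111 − 0.031735537 = 0.079375574 → n_i = 3.549  (not an integer) ✗
  n_f = 4: 1/n_i² = 0.062500000 − 0.031735537 = 0.030764463 → n_i = 5.701  (not an integer) ✗
  n_f = 5: 1/n_i² = 0.040000000 − 0.031735537 = 0.008264463 → n_i = 11.000  → integer, n_i = 11 ✓

Only n_f = 5 gives an integer upper level, n_i = 11.

The transition is from n = 11 to n = 5 (emission).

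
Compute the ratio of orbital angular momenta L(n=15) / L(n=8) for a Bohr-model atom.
1.8750

In the Bohr model, L_n = nℏ, so the ratio is purely the ratio of quantum numbers:

L_15/L_8 = 15ℏ / 8ℏ = 15/8 = 1.8750

The angular momentum scales linearly with n.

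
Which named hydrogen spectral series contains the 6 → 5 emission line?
Pfund series

The spectral series in hydrogen are named based on the final (lower) energy level:
- Lyman series: n_final = 1 (ultraviolet)
- Balmer series: n_final = 2 (visible/near-UV)
- Paschen series: n_final = 3 (infrared)
- Brackett series: n_final = 4 (infrared)
- Pfund series: n_final = 5 (far infrared)

Since this transition ends at n = 5, it belongs to the Pfund series.

For reference, this 6 → 5 line has photon energy
ΔE = 13.6057 eV × (1/5² - 1/6²) = 0.1662918889 eV,
corresponding to wavelength λ = hc/ΔE = 1239.84 eV·nm / 0.1662918889 eV = 7455.8056 nm in the far infrared region.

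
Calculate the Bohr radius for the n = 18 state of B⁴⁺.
3.4291 nm (or 34.2907 Å)

The Bohr radius formula is:
r_n = n² a₀ / Z

where a₀ = 0.0529177 nm is the Bohr radius.

For B⁴⁺ (Z = 5) at n = 18:
r_18 = 18² × 0.0529177 nm / 5
r_18 = 324 × 0.0529177 nm / 5
r_18 = 17.14533 nm / 5
r_18 = 3.4291 nm

The electron orbits at approximately 3.4291 nm from the nucleus.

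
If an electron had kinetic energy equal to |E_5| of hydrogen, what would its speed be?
4.375e+05 m/s (or 0.146% of c)

The binding energy at n = 5 for hydrogen is:
E_5 = -13.6057/5² = -0.5442280 eV
|E_5| = 0.5442280 eV

Convert to Joules:
KE = 0.5442280 eV × (1.602177 × 10⁻¹⁹ J/eV) = 8.71950e-20 J

Using KE = ½mv²:
v = √(2·KE/m_e)
v = √(2 × 8.71950e-20 J / 9.10938 × 10⁻³¹ kg)
v = 4.375e+05 m/s

This is approximately 0.146% the speed of light.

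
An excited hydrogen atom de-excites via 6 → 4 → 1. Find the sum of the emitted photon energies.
13.2278 eV

The energy levels of hydrogen are E_n = -13.6057 / n² eV.

First transition (6 → 4):
ΔE₁ = |E_4 - E_6|
ΔE₁ = |-0.8503562500 - (-0.3779361111)| = 0.4724201 eV

Second transition (4 → 1):
ΔE₂ = |E_1 - E_4|
ΔE₂ = |-13.6057000000 - (-0.8503562500)| = 12.7553438 eV

Total energy released:
E_total = ΔE₁ + ΔE₂ = 0.4724201 + 12.7553438 = 13.2278 eV

Note: This equals the direct transition 6 → 1: 13.2278 eV ✓
Energy is conserved regardless of the path taken.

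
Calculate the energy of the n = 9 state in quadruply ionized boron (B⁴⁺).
-4.199 eV

For hydrogen-like ions, the energy levels scale with Z²:
E_n = -13.6057 Z² / n² eV

For B⁴⁺ (Z = 5) at n = 9:
E_9 = -13.6057 × 5² / 9²
E_9 = -13.6057 × 25 / 81
E_9 = -340.1425 / 81
E_9 = -4.199 eV

The energy is 25 times more negative than hydrogen at the same n due to the stronger nuclear charge.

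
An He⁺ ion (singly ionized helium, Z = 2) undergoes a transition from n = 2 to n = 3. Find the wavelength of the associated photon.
164.0277 nm

First, find the transition energy using E_n = -13.6057 Z² / n² eV:
E_2 = -13.6057 × 2² / 2² = -13.60570000 eV
E_3 = -13.6057 × 2² / 3² = -6.04697778 eV

Photon energy: |ΔE| = |E_3 - E_2| = 7.55872222 eV

Convert to wavelength using E = hc/λ with hc = 1239.84 eV·nm:
λ = hc/E = 1239.84 eV·nm / 7.55872222 eV
λ = 164.0277 nm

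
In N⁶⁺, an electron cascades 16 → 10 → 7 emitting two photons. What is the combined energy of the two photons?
11.0015 eV

The energy levels of N⁶⁺ are E_n = -13.6057 × 7² / n² eV.

First transition (16 → 10):
ΔE₁ = |E_10 - E_16|
ΔE₁ = |-6.6667930000 - (-2.6042160156)| = 4.0625770 eV

Second transition (10 → 7):
ΔE₂ = |E_7 - E_10|
ΔE₂ = |-13.6057000000 - (-6.6667930000)| = 6.9389070 eV

Total energy released:
E_total = ΔE₁ + ΔE₂ = 4.0625770 + 6.9389070 = 11.0015 eV

Note: This equals the direct transition 16 → 7: 11.0015 eV ✓
Energy is conserved regardless of the path taken.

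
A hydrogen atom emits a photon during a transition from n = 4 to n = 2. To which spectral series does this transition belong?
Balmer series

The spectral series in hydrogen are named based on the final (lower) energy level:
- Lyman series: n_final = 1 (ultraviolet)
- Balmer series: n_final = 2 (visible/near-UV)
- Paschen series: n_final = 3 (infrared)
- Brackett series: n_final = 4 (infrared)
- Pfund series: n_final = 5 (far infrared)

Since this transition ends at n = 2, it belongs to the Balmer series.

For reference, this 4 → 2 line has photon energy
ΔE = 13.6057 eV × (1/2² - 1/4²) = 2.5510687500 eV,
corresponding to wavelength λ = hc/ΔE = 1239.84 eV·nm / 2.5510687500 eV = 486.008070 nm in the visible/near-UV region.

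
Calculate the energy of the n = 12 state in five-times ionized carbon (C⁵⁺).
-3.4014 eV

For hydrogen-like ions, the energy levels scale with Z²:
E_n = -13.6057 Z² / n² eV

For C⁵⁺ (Z = 6) at n = 12:
E_12 = -13.6057 × 6² / 12²
E_12 = -13.6057 × 36 / 144
E_12 = -489.8052 / 144
E_12 = -3.4014 eV

The energy is 36 times more negative than hydrogen at the same n due to the stronger nuclear charge.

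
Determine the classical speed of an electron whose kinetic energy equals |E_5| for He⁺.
8.751e+05 m/s (or 0.29189% of c)

The binding energy at n = 5 for He⁺ is:
E_5 = -13.6057 × 2²/5² = -2.1769120 eV
|E_5| = 2.1769120 eV

Convert to Joules:
KE = 2.1769120 eV × (1.602177 × 10⁻¹⁹ J/eV) = 3.48780e-19 J

Using KE = ½mv²:
v = √(2·KE/m_e)
v = √(2 × 3.48780e-19 J / 9.10938 × 10⁻³¹ kg)
v = 8.751e+05 m/s

This is approximately 0.29189% the speed of light.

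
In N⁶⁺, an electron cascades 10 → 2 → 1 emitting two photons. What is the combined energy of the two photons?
660.0125 eV

The energy levels of N⁶⁺ are E_n = -13.6057 × 7² / n² eV.

First transition (10 → 2):
ΔE₁ = |E_2 - E_10|
ΔE₁ = |-166.6698250000 - (-6.6667930000)| = 160.0030320 eV

Second transition (2 → 1):
ΔE₂ = |E_1 - E_2|
ΔE₂ = |-666.6793000000 - (-166.6698250000)| = 500.0094750 eV

Total energy released:
E_total = ΔE₁ + ΔE₂ = 160.0030320 + 500.0094750 = 660.0125 eV

Note: This equals the direct transition 10 → 1: 660.0125 eV ✓
Energy is conserved regardless of the path taken.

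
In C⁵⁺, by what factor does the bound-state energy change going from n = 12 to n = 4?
9.00

Using E_n = -13.6057 Z² / n² eV with Z = 6:

E_4 = -13.6057 × 6² / 4² = -489.8052 / 16 = -30.61282500 eV
E_12 = -13.6057 × 6² / 12² = -489.8052 / 144 = -3.40142500 eV

The ratio is:
E_4/E_12 = (-30.61282500) / (-3.40142500)
E_4/E_12 = (-489.8052/16) / (-489.8052/144)
E_4/E_12 = 144/16
E_4/E_12 = 9.00
(Note: the Z² factors cancel in the ratio.)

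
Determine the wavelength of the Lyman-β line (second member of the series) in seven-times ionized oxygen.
1.60183 nm

The lines of a series are numbered from the longest wavelength (smallest ΔE) outward; the second line is the transition from n = n_f + 2 to n_f.
The Lyman series has all transitions ending at n_f = 1.

For O⁷⁺ (Z = 8), the second line (β-line) is the jump from n = 3 to n = 1:
E_3 = -13.6057 × 8² / 3² = -96.7516444 eV
E_1 = -13.6057 × 8² / 1² = -870.7648000 eV
ΔE = E_3 - E_1 = 774.0131556 eV

λ = hc/E = 1239.84 eV·nm / 774.0131556 eV
λ = 1.60183 nm

This is the β-line of the Lyman series in O⁷⁺.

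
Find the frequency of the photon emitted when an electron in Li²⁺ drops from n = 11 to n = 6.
5.78e+14 Hz

First, find the transition energy:
E_11 = -13.6057 × 3² / 11² = -1.0119942 eV
E_6 = -13.6057 × 3² / 6² = -3.4014250 eV
|ΔE| = |E_6 - E_11| = 2.3894308 eV

Convert to Joules: E = 2.3894308 eV × (1.602177 × 10⁻¹⁹ J/eV) = 3.8283e-19 J

Using E = hf:
f = E/h = 3.8283e-19 J / (6.62607 × 10⁻³⁴ J·s)
f = 5.78e+14 Hz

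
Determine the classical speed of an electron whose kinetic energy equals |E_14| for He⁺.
3.13e+05 m/s (or 0.104248% of c)

The binding energy at n = 14 for He⁺ is:
E_14 = -13.6057 × 2²/14² = -0.27766735 eV
|E_14| = 0.27766735 eV

Convert to Joules:
KE = 0.27766735 eV × (1.602177 × 10⁻¹⁹ J/eV) = 4.4487e-20 J

Using KE = ½mv²:
v = √(2·KE/m_e)
v = √(2 × 4.4487e-20 J / 9.10938 × 10⁻³¹ kg)
v = 3.13e+05 m/s

This is approximately 0.104248% the speed of light.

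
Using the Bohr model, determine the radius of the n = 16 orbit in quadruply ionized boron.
2.70939 nm (or 27.09387 Å)

The Bohr radius formula is:
r_n = n² a₀ / Z

where a₀ = 0.05291772 nm is the Bohr radius.

For B⁴⁺ (Z = 5) at n = 16:
r_16 = 16² × 0.05291772 nm / 5
r_16 = 256 × 0.05291772 nm / 5
r_16 = 13.546936 nm / 5
r_16 = 2.70939 nm

The electron orbits at approximately 2.70939 nm from the nucleus.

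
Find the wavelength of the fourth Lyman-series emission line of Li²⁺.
10.547 nm

The lines of a series are numbered from the longest wavelength (smallest ΔE) outward; the fourth line is the transition from n = n_f + 4 to n_f.
The Lyman series has all transitions ending at n_f = 1.

For Li²⁺ (Z = 3), the fourth line (δ-line) is the jump from n = 5 to n = 1:
E_5 = -13.6057 × 3² / 5² = -4.89805 eV
E_1 = -13.6057 × 3² / 1² = -122.45130 eV
ΔE = E_5 - E_1 = 117.55325 eV

λ = hc/E = 1239.84 eV·nm / 117.55325 eV
λ = 10.547 nm

This is the δ-line of the Lyman series in Li²⁺.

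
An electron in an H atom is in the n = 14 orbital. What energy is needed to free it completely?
0.0694 eV

The ionization energy is the energy needed to remove the electron completely (n → ∞).

For hydrogen, E_n = -13.6057 eV / n².

At n = 14: E_14 = -13.6057 / 14² = -0.0694168 eV
At n = ∞: E_∞ = 0 eV

Ionization energy = E_∞ - E_14 = 0 - (-0.0694168) = 0.0694168 eV
Ionization energy ≈ 0.0694 eV

This is also called the binding energy of the electron in state n = 14.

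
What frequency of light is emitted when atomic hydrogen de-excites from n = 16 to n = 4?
1.93e+14 Hz

First, find the transition energy:
E_16 = -13.6057 / 16² = -0.05314727 eV
E_4 = -13.6057 / 4² = -0.85035625 eV
|ΔE| = |E_4 - E_16| = 0.79720898 eV

Convert to Joules: E = 0.79720898 eV × (1.602177 × 10⁻¹⁹ J/eV) = 1.2773e-19 J

Using E = hf:
f = E/h = 1.2773e-19 J / (6.62607 × 10⁻³⁴ J·s)
f = 1.93e+14 Hz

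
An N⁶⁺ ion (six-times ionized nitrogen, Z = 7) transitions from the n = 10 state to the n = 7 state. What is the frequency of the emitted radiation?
1.6778e+15 Hz

First, find the transition energy:
E_10 = -13.6057 × 7² / 10² = -6.66679300 eV
E_7 = -13.6057 × 7² / 7² = -13.60570000 eV
|ΔE| = |E_7 - E_10| = 6.93890700 eV

Convert to Joules: E = 6.93890700 eV × (1.602177 × 10⁻¹⁹ J/eV) = 1.111736e-18 J

Using E = hf:
f = E/h = 1.111736e-18 J / (6.62607 × 10⁻³⁴ J·s)
f = 1.6778e+15 Hz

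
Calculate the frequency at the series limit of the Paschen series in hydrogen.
3.65538e+14 Hz

The series limit corresponds to the transition from n = ∞ to n = 3.
This is the highest energy (shortest wavelength) transition in the Paschen series.

E_∞ = 0 eV
E_3 = -13.6057 / 3² = -1.51174444 eV

Energy at series limit:
ΔE = E_∞ - E_3 = 0 - (-1.51174444) = 1.51174444 eV
E = 1.51174444 eV × (1.602177 × 10⁻¹⁹ J/eV) = 2.4220822e-19 J
f = E/h = 2.4220822e-19 J / (6.62607 × 10⁻³⁴ J·s) = 3.65538e+14 Hz

This energy equals the ionization energy from the n = 3 state of hydrogen.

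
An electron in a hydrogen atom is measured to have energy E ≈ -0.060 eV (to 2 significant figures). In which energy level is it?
n = 15

The exact energy levels follow E_n = -13.6057 eV / n².

The measured value (-0.060 eV) is reported to only 2 significant figures, so we must test candidate n values and see which one matches to that precision.

Candidate energies:
  n = 13:  E = -13.6057/13² = -0.08051 eV
  n = 14:  E = -13.6057/14² = -0.06942 eV
  n = 15:  E = -13.6057/15² = -0.06047 eV  ← matches
  n = 16:  E = -13.6057/16² = -0.05315 eV
  n = 17:  E = -13.6057/17² = -0.04708 eV

Checking against the measurement of -0.060 eV (2 sig figs), only n = 15 agrees:
E_15 = -0.06047 eV, which rounds to -0.060 eV ✓

Therefore n = 15.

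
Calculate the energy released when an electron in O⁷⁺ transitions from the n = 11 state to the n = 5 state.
27.634189 eV

The energy levels are E_n = -13.6057 Z² eV / n².

Energy at n = 11: E_11 = -13.6057 × 8² / 11² = -7.196403306 eV
Energy at n = 5: E_5 = -13.6057 × 8² / 5² = -34.830592000 eV

For emission (electron falling to lower state), the photon energy is:
E_photon = E_11 - E_5 = |-7.196403306 - (-34.830592000)|
E_photon = 27.634189 eV

This energy is carried away by the emitted photon.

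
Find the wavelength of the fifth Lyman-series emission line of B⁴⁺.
3.749 nm

The lines of a series are numbered from the longest wavelength (smallest ΔE) outward; the fifth line is the transition from n = n_f + 5 to n_f.
The Lyman series has all transitions ending at n_f = 1.

For B⁴⁺ (Z = 5), the fifth line (ε-line) is the jump from n = 6 to n = 1:
E_6 = -13.6057 × 5² / 6² = -9.44840 eV
E_1 = -13.6057 × 5² / 1² = -340.14250 eV
ΔE = E_6 - E_1 = 330.69410 eV

λ = hc/E = 1239.84 eV·nm / 330.69410 eV
λ = 3.749 nm

This is the ε-line of the Lyman series in B⁴⁺.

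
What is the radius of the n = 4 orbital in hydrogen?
0.846684 nm (or 8.466835 Å)

The Bohr radius formula is:
r_n = n² a₀ / Z

where a₀ = 0.052917721 nm is the Bohr radius.

For H (Z = 1) at n = 4:
r_4 = 4² × 0.052917721 nm / 1
r_4 = 16 × 0.052917721 nm / 1
r_4 = 0.8466835 nm / 1
r_4 = 0.846684 nm

The electron orbits at approximately 0.846684 nm from the nucleus.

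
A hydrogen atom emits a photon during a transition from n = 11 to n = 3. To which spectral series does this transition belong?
Paschen series

The spectral series in hydrogen are named based on the final (lower) energy level:
- Lyman series: n_final = 1 (ultraviolet)
- Balmer series: n_final = 2 (visible/near-UV)
- Paschen series: n_final = 3 (infrared)
- Brackett series: n_final = 4 (infrared)
- Pfund series: n_final = 5 (far infrared)

Since this transition ends at n = 3, it belongs to the Paschen series.

For reference, this 11 → 3 line has photon energy
ΔE = 13.6057 eV × (1/3² - 1/11²) = 1.39930064 eV,
corresponding to wavelength λ = hc/ΔE = 1239.84 eV·nm / 1.39930064 eV = 886.0426 nm in the infrared region.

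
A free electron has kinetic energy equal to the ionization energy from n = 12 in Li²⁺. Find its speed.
5.469e+05 m/s (or 0.182434% of c)

The binding energy at n = 12 for Li²⁺ is:
E_12 = -13.6057 × 3²/12² = -0.85035625 eV
|E_12| = 0.85035625 eV

Convert to Joules:
KE = 0.85035625 eV × (1.602177 × 10⁻¹⁹ J/eV) = 1.36242e-19 J

Using KE = ½mv²:
v = √(2·KE/m_e)
v = √(2 × 1.36242e-19 J / 9.10938 × 10⁻³¹ kg)
v = 5.469e+05 m/s

This is approximately 0.182434% the speed of light.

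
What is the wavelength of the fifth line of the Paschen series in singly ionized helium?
238.5858 nm

The lines of a series are numbered from the longest wavelength (smallest ΔE) outward; the fifth line is the transition from n = n_f + 5 to n_f.
The Paschen series has all transitions ending at n_f = 3.

For He⁺ (Z = 2), the fifth line (ε-line) is the jump from n = 8 to n = 3:
E_8 = -13.6057 × 2² / 8² = -0.85035625 eV
E_3 = -13.6057 × 2² / 3² = -6.04697778 eV
ΔE = E_8 - E_3 = 5.19662153 eV

λ = hc/E = 1239.84 eV·nm / 5.19662153 eV
λ = 238.5858 nm

This is the ε-line of the Paschen series in He⁺.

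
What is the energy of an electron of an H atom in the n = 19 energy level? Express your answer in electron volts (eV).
-0.038 eV

The energy levels of a hydrogen-like atom are given by:
E_n = -13.6057 eV / n²

For n = 19:
E_19 = -13.6057 eV / 19²
E_19 = -13.6057 eV / 361
E_19 = -0.038 eV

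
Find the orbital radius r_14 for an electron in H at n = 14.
10.371873 nm (or 103.718733 Å)

The Bohr radius formula is:
r_n = n² a₀ / Z

where a₀ = 0.052917721 nm is the Bohr radius.

For H (Z = 1) at n = 14:
r_14 = 14² × 0.052917721 nm / 1
r_14 = 196 × 0.052917721 nm / 1
r_14 = 10.3718733 nm / 1
r_14 = 10.371873 nm

The electron orbits at approximately 10.371873 nm from the nucleus.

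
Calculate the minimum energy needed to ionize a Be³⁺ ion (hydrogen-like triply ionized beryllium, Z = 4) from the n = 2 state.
54.423 eV

The ionization energy is the energy needed to remove the electron completely (n → ∞).

For a hydrogen-like ion with Z = 4, E_n = -13.6057 Z² / n² eV.

At n = 2: E_2 = -13.6057 × 4² / 2² = -54.422800 eV
At n = ∞: E_∞ = 0 eV

Ionization energy = E_∞ - E_2 = 0 - (-54.422800) = 54.422800 eV
Ionization energy ≈ 54.423 eV

This is also called the binding energy of the electron in state n = 2.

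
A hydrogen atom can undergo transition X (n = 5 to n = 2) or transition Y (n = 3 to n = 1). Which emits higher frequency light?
3 → 1

Calculate the energy for each transition:

Transition 5 → 2:
ΔE₁ = |E_2 - E_5| = |-13.6057/2² - (-13.6057/5²)|
ΔE₁ = |-3.4014250000 - (-0.5442280000)| = 2.8571970 eV

Transition 3 → 1:
ΔE₂ = |E_1 - E_3| = |-13.6057/1² - (-13.6057/3²)|
ΔE₂ = |-13.6057000000 - (-1.5117444444)| = 12.0939556 eV

Since 12.0939556 eV > 2.8571970 eV, the transition 3 → 1 emits the more energetic photon.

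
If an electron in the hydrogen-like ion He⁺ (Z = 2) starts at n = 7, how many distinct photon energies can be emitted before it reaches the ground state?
21

The electron can occupy levels n = 1, 2, ..., 7 during de-excitation — that is m = 7 - 1 + 1 = 7 distinct levels.

The number of distinct spectral lines equals the number of ways to choose 2 of these m levels (each pair gives one possible emission transition):

Number of lines = m(m-1)/2 = 7×6/2 = 21

These correspond to all possible transitions between the 7 levels:
7 → 6, 7 → 5, 7 → 4, 7 → 3, 7 → 2, 7 → 1, 6 → 5, 6 → 4...

Each transition produces a photon with a unique energy (and thus wavelength). This count does not depend on Z.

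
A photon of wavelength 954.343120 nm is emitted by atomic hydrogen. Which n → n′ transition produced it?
n = 8 → n = 3

First, find the photon energy from the wavelength (hc = 1239.84 eV·nm):
E = hc/λ = 1239.84 eV·nm / 954.343120 nm = 1.2991554 eV

The energy levels of hydrogen satisfy E_n = -13.6057 / n² eV, so an emission n_i → n_f releases
ΔE = 13.6057 × (1/n_f² − 1/n_i²) eV.

Setting ΔE equal to the photon energy:
1/n_f² − 1/n_i² = 1.2991554 / 13.6057 = 0.095486112

Since 1/n_i² must be positive, we need 1/n_f² > 0.095486112, i.e. n_f ≤ 3. For each allowed n_f, solve n_i = (1/n_f² − 0.095486112)^(−1/2) and check whether it is a whole number:
  n_f = 1: 1/n_i² = 1.000000000 − 0.095486112 = 0.904513888 → n_i = 1.051  (not an integer) ✗
  n_f = 2: 1/n_i² = 0.250000000 − 0.095486112 = 0.154513888 → n_i = 2.544  (not an integer) ✗
  n_f = 3: 1/n_i² = 0.111111111 − 0.095486112 = 0.015624999 → n_i = 8.000  → integer, n_i = 8 ✓

Only n_f = 3 gives an integer upper level, n_i = 8.

The transition is from n = 8 to n = 3 (emission).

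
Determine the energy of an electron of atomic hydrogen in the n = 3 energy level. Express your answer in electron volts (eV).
-1.51174 eV

The energy levels of a hydrogen-like atom are given by:
E_n = -13.6057 eV / n²

For n = 3:
E_3 = -13.6057 eV / 3²
E_3 = -13.6057 eV / 9
E_3 = -1.51174 eV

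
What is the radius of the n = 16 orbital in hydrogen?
13.5469 nm (or 135.4693 Å)

The Bohr radius formula is:
r_n = n² a₀ / Z

where a₀ = 0.0529177 nm is the Bohr radius.

For H (Z = 1) at n = 16:
r_16 = 16² × 0.0529177 nm / 1
r_16 = 256 × 0.0529177 nm / 1
r_16 = 13.54693 nm / 1
r_16 = 13.5469 nm

The electron orbits at approximately 13.5469 nm from the nucleus.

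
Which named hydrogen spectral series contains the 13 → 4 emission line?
Brackett series

The spectral series in hydrogen are named based on the final (lower) energy level:
- Lyman series: n_final = 1 (ultraviolet)
- Balmer series: n_final = 2 (visible/near-UV)
- Paschen series: n_final = 3 (infrared)
- Brackett series: n_final = 4 (infrared)
- Pfund series: n_final = 5 (far infrared)

Since this transition ends at n = 4, it belongs to the Brackett series.

For reference, this 13 → 4 line has photon energy
ΔE = 13.6057 eV × (1/4² - 1/13²) = 0.7698491494 eV,
corresponding to wavelength λ = hc/ΔE = 1239.84 eV·nm / 0.7698491494 eV = 1610.4973 nm in the infrared region.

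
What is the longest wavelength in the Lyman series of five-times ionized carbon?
3.375056 nm

The longest wavelength corresponds to the smallest energy transition in the series.
The Lyman series has all transitions ending at n_f = 1.

For C⁵⁺ (Z = 6), the first line (α-line) is the jump from n = 2 to n = 1:
E_2 = -13.6057 × 6² / 2² = -122.45130000 eV
E_1 = -13.6057 × 6² / 1² = -489.80520000 eV
ΔE = E_2 - E_1 = 367.35390000 eV

λ = hc/E = 1239.84 eV·nm / 367.35390000 eV
λ = 3.375056 nm

This is the α-line of the Lyman series in C⁵⁺.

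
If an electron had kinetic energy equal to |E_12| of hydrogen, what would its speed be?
1.8231e+05 m/s (or 0.0608% of c)

The binding energy at n = 12 for hydrogen is:
E_12 = -13.6057/12² = -0.094484028 eV
|E_12| = 0.094484028 eV

Convert to Joules:
KE = 0.094484028 eV × (1.602177 × 10⁻¹⁹ J/eV) = 1.513801e-20 J

Using KE = ½mv²:
v = √(2·KE/m_e)
v = √(2 × 1.513801e-20 J / 9.10938 × 10⁻³¹ kg)
v = 1.8231e+05 m/s

This is approximately 0.0608% the speed of light.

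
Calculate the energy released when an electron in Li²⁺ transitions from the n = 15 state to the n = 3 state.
13.0615 eV

The energy levels are E_n = -13.6057 Z² eV / n².

Energy at n = 15: E_15 = -13.6057 × 3² / 15² = -0.5442280 eV
Energy at n = 3: E_3 = -13.6057 × 3² / 3² = -13.6057000 eV

For emission (electron falling to lower state), the photon energy is:
E_photon = E_15 - E_3 = |-0.5442280 - (-13.6057000)|
E_photon = 13.0615 eV

This energy is carried away by the emitted photon.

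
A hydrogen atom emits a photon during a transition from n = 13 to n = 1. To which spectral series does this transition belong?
Lyman series

The spectral series in hydrogen are named based on the final (lower) energy level:
- Lyman series: n_final = 1 (ultraviolet)
- Balmer series: n_final = 2 (visible/near-UV)
- Paschen series: n_final = 3 (infrared)
- Brackett series: n_final = 4 (infrared)
- Pfund series: n_final = 5 (far infrared)

Since this transition ends at n = 1, it belongs to the Lyman series.

For reference, this 13 → 1 line has photon energy
ΔE = 13.6057 eV × (1/1² - 1/13²) = 13.52519 eV,
corresponding to wavelength λ = hc/ΔE = 1239.84 eV·nm / 13.52519 eV = 91.669 nm in the ultraviolet region.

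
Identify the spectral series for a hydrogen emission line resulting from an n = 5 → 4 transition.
Brackett series

The spectral series in hydrogen are named based on the final (lower) energy level:
- Lyman series: n_final = 1 (ultraviolet)
- Balmer series: n_final = 2 (visible/near-UV)
- Paschen series: n_final = 3 (infrared)
- Brackett series: n_final = 4 (infrared)
- Pfund series: n_final = 5 (far infrared)

Since this transition ends at n = 4, it belongs to the Brackett series.

For reference, this 5 → 4 line has photon energy
ΔE = 13.6057 eV × (1/4² - 1/5²) = 0.3061282500 eV,
corresponding to wavelength λ = hc/ΔE = 1239.84 eV·nm / 0.3061282500 eV = 4050.0673 nm in the infrared region.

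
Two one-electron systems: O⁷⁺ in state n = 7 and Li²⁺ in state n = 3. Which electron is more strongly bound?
O⁷⁺ at n = 7 (E = -17.771 eV)

Using E_n = -13.6057 Z² / n² eV:

O⁷⁺ (Z = 8) at n = 7:
E = -13.6057 × 8² / 7² = -13.6057 × 64 / 49 = -17.770710 eV

Li²⁺ (Z = 3) at n = 3:
E = -13.6057 × 3² / 3² = -13.6057 × 9 / 9 = -13.605700 eV

Since -17.770710 eV < -13.605700 eV,
O⁷⁺ at n = 7 is more tightly bound (requires more energy to ionize).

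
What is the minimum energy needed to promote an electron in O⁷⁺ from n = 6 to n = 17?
21.17488 eV

The energy levels of a hydrogen-like atom are E_n = -13.6057 Z² eV / n².

Energy at n = 6: E_6 = -13.6057 × 8² / 6² = -24.18791111 eV
Energy at n = 17: E_17 = -13.6057 × 8² / 17² = -3.01302699 eV

The excitation energy is the difference:
ΔE = E_17 - E_6
ΔE = -3.01302699 - (-24.18791111)
ΔE = 21.17488 eV

Since this is positive, energy must be absorbed (photon absorption).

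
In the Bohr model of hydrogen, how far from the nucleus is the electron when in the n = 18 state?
17.1453 nm (or 171.4533 Å)

The Bohr radius formula is:
r_n = n² a₀ / Z

where a₀ = 0.0529177 nm is the Bohr radius.

For H (Z = 1) at n = 18:
r_18 = 18² × 0.0529177 nm / 1
r_18 = 324 × 0.0529177 nm / 1
r_18 = 17.14533 nm / 1
r_18 = 17.1453 nm

The electron orbits at approximately 17.1453 nm from the nucleus.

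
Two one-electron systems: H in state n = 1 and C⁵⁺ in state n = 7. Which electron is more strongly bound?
H at n = 1 (E = -13.6057 eV)

Using E_n = -13.6057 Z² / n² eV:

H (Z = 1) at n = 1:
E = -13.6057 × 1² / 1² = -13.6057 × 1 / 1 = -13.6057000 eV

C⁵⁺ (Z = 6) at n = 7:
E = -13.6057 × 6² / 7² = -13.6057 × 36 / 49 = -9.9960245 eV

Since -13.6057000 eV < -9.9960245 eV,
H at n = 1 is more tightly bound (requires more energy to ionize).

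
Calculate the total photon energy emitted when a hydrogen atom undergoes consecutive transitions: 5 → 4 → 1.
13.0615 eV

The energy levels of hydrogen are E_n = -13.6057 / n² eV.

First transition (5 → 4):
ΔE₁ = |E_4 - E_5|
ΔE₁ = |-0.8503562500 - (-0.5442280000)| = 0.3061283 eV

Second transition (4 → 1):
ΔE₂ = |E_1 - E_4|
ΔE₂ = |-13.6057000000 - (-0.8503562500)| = 12.7553438 eV

Total energy released:
E_total = ΔE₁ + ΔE₂ = 0.3061283 + 12.7553438 = 13.0615 eV

Note: This equals the direct transition 5 → 1: 13.0615 eV ✓
Energy is conserved regardless of the path taken.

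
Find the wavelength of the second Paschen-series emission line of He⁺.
320.37 nm

The lines of a series are numbered from the longest wavelength (smallest ΔE) outward; the second line is the transition from n = n_f + 2 to n_f.
The Paschen series has all transitions ending at n_f = 3.

For He⁺ (Z = 2), the second line (β-line) is the jump from n = 5 to n = 3:
E_5 = -13.6057 × 2² / 5² = -2.176912 eV
E_3 = -13.6057 × 2² / 3² = -6.046978 eV
ΔE = E_5 - E_3 = 3.870066 eV

λ = hc/E = 1239.84 eV·nm / 3.870066 eV
λ = 320.37 nm

This is the β-line of the Paschen series in He⁺.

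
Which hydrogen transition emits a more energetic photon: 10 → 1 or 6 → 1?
10 → 1

Calculate the energy for each transition:

Transition 10 → 1:
ΔE₁ = |E_1 - E_10| = |-13.6057/1² - (-13.6057/10²)|
ΔE₁ = |-13.60570000000 - (-0.13605700000)| = 13.46964300 eV

Transition 6 → 1:
ΔE₂ = |E_1 - E_6| = |-13.6057/1² - (-13.6057/6²)|
ΔE₂ = |-13.60570000000 - (-0.37793611111)| = 13.22776389 eV

Since 13.46964300 eV > 13.22776389 eV, the transition 10 → 1 emits the more energetic photon.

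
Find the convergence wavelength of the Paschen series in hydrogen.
820.14 nm

The series limit corresponds to the transition from n = ∞ to n = 3.
This is the highest energy (shortest wavelength) transition in the Paschen series.

E_∞ = 0 eV
E_3 = -13.6057 / 3² = -1.511744 eV

Energy at series limit:
ΔE = E_∞ - E_3 = 0 - (-1.511744) = 1.511744 eV
λ = hc/E = 1239.84 eV·nm / 1.511744 eV = 820.14 nm

This energy equals the ionization energy from the n = 3 state of hydrogen.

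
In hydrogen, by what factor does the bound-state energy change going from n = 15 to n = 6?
6.250

Using E_n = -13.6057 Z² / n² eV with Z = 1:

E_6 = -13.6057 / 6² = -13.6057 / 36 = -0.377936111 eV
E_15 = -13.6057 / 15² = -13.6057 / 225 = -0.060469778 eV

The ratio is:
E_6/E_15 = (-0.377936111) / (-0.060469778)
E_6/E_15 = (-13.6057/36) / (-13.6057/225)
E_6/E_15 = 225/36
E_6/E_15 = 6.250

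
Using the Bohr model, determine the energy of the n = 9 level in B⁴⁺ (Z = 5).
-4.20 eV

For hydrogen-like ions, the energy levels scale with Z²:
E_n = -13.6057 Z² / n² eV

For B⁴⁺ (Z = 5) at n = 9:
E_9 = -13.6057 × 5² / 9²
E_9 = -13.6057 × 25 / 81
E_9 = -340.1425 / 81
E_9 = -4.20 eV

The energy is 25 times more negative than hydrogen at the same n due to the stronger nuclear charge.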